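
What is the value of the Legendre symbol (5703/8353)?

8353 ≡ 1 (mod 4), so quadratic reciprocity gives (5703/8353) = (8353/5703). Reduce: 8353 ≡ 2650 (mod 5703). Now have (2650/5703).
Factor out 2: 2650 = 2·1325. Since 5703 ≡ 7 (mod 8), (2/5703) = +1. Now have (1325/5703).
1325 ≡ 1 (mod 4), so quadratic reciprocity gives (1325/5703) = (5703/1325). Reduce: 5703 ≡ 403 (mod 1325). Now have (403/1325).
1325 ≡ 1 (mod 4), so quadratic reciprocity gives (403/1325) = (1325/403). Reduce: 1325 ≡ 116 (mod 403). Now have (116/403).
Factor out 2: 116 = 2^2·29. Since 403 ≡ 3 (mod 8), (2/403) = -1, and (2/403)^2 = +1. Now have (29/403).
29 ≡ 1 (mod 4), so quadratic reciprocity gives (29/403) = (403/29). Reduce: 403 ≡ 26 (mod 29). Now have (26/29).
Factor out 2: 26 = 2·13. Since 29 ≡ 5 (mod 8), (2/29) = -1. Now have -(13/29).
13 ≡ 1 (mod 4), so quadratic reciprocity gives (13/29) = (29/13). Reduce: 29 ≡ 3 (mod 13). Now have -(3/13).
13 ≡ 1 (mod 4), so quadratic reciprocity gives (3/13) = (13/3). Reduce: 13 ≡ 1 (mod 3). Now have -(1/3).
(1/3) = 1. Collecting the sign factors: -1.

-1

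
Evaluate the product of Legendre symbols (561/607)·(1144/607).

By multiplicativity, (561·1144/607) = (561/607)·(1144/607).
First factor (561/607):
(561/607)
  = (607/561)    [QR: 561 ≡ 1 mod 4, sign kept]
  = (46/561)    [607 ≡ 46 mod 561]
  = (23/561)    [561 ≡ 1 mod 8 ⇒ (2/561) = +1]
  = (561/23)    [QR: 561 ≡ 1 mod 4, sign kept]
  = (9/23)    [561 ≡ 9 mod 23]
  = (23/9)    [QR: 9 ≡ 1 mod 4, sign kept]
  = (5/9)    [23 ≡ 5 mod 9]
  = (9/5)    [QR: 5 ≡ 1 mod 4, sign kept]
  = (4/5)    [9 ≡ 4 mod 5]
  = (1/5)    [5 ≡ 5 mod 8 ⇒ (2/5)^2 = +1]
  = 1    [(1/5) = 1]
Second factor (1144/607):
(1144/607)
  = (537/607)    [1144 ≡ 537 mod 607]
  = (607/537)    [QR: 537 ≡ 1 mod 4, sign kept]
  = (70/537)    [607 ≡ 70 mod 537]
  = (35/537)    [537 ≡ 1 mod 8 ⇒ (2/537) = +1]
  = (537/35)    [QR: 537 ≡ 1 mod 4, sign kept]
  = (12/35)    [537 ≡ 12 mod 35]
  = (3/35)    [35 ≡ 3 mod 8 ⇒ (2/35)^2 = +1]
  = -(35/3)    [QR: both ≡ 3 mod 4, sign flips]
  = -(2/3)    [35 ≡ 2 mod 3]
  = (1/3)    [3 ≡ 3 mod 8 ⇒ (2/3) = -1]
  = 1    [(1/3) = 1]
Product: (1)·(1) = 1.

1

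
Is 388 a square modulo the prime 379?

(388/379)
  = (9/379)    [388 ≡ 9 mod 379]
  = (379/9)    [QR: 9 ≡ 1 mod 4, sign kept]
  = (1/9)    [379 ≡ 1 mod 9]
  = 1    [(1/9) = 1]
The Legendre symbol is 1, so x^2 ≡ 388 (mod 379) has solution.

yes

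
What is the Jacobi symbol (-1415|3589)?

-1

(-1415|3589)
  = (1415|3589)    [3589 ≡ 1 mod 4 ⇒ (-1|3589) = +1]
  = (3589|1415)    [QR: 3589 ≡ 1 mod 4, sign kept]
  = (759|1415)    [3589 ≡ 759 mod 1415]
  = -(1415|759)    [QR: both ≡ 3 mod 4, sign flips]
  = -(656|759)    [1415 ≡ 656 mod 759]
  = -(41|759)    [759 ≡ 7 mod 8 ⇒ (2|759)^4 = +1]
  = -(759|41)    [QR: 41 ≡ 1 mod 4, sign kept]
  = -(21|41)    [759 ≡ 21 mod 41]
  = -(41|21)    [QR: 21 ≡ 1 mod 4, sign kept]
  = -(20|21)    [41 ≡ 20 mod 21]
  = -(5|21)    [21 ≡ 5 mod 8 ⇒ (2|21)^2 = +1]
  = -(21|5)    [QR: 5 ≡ 1 mod 4, sign kept]
  = -(1|5)    [21 ≡ 1 mod 5]
  = -1    [(1|5) = 1]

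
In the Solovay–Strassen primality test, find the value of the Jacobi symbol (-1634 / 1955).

(-1634 / 1955)
  = -(1634 / 1955)    [1955 ≡ 3 mod 4 ⇒ (-1 / 1955) = -1]
  = (817 / 1955)    [1955 ≡ 3 mod 8 ⇒ (2 / 1955) = -1]
  = (1955 / 817)    [QR: 817 ≡ 1 mod 4, sign kept]
  = (321 / 817)    [1955 ≡ 321 mod 817]
  = (817 / 321)    [QR: 321 ≡ 1 mod 4, sign kept]
  = (175 / 321)    [817 ≡ 175 mod 321]
  = (321 / 175)    [QR: 321 ≡ 1 mod 4, sign kept]
  = (146 / 175)    [321 ≡ 146 mod 175]
  = (73 / 175)    [175 ≡ 7 mod 8 ⇒ (2 / 175) = +1]
  = (175 / 73)    [QR: 73 ≡ 1 mod 4, sign kept]
  = (29 / 73)    [175 ≡ 29 mod 73]
  = (73 / 29)    [QR: 29 ≡ 1 mod 4, sign kept]
  = (15 / 29)    [73 ≡ 15 mod 29]
  = (29 / 15)    [QR: 29 ≡ 1 mod 4, sign kept]
  = (14 / 15)    [29 ≡ 14 mod 15]
  = (7 / 15)    [15 ≡ 7 mod 8 ⇒ (2 / 15) = +1]
  = -(15 / 7)    [QR: both ≡ 3 mod 4, sign flips]
  = -(1 / 7)    [15 ≡ 1 mod 7]
  = -1    [(1 / 7) = 1]

-1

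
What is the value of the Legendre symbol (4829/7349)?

(4829/7349)
  = (7349/4829)    [QR: 4829 ≡ 1 mod 4, sign kept]
  = (2520/4829)    [7349 ≡ 2520 mod 4829]
  = -(315/4829)    [4829 ≡ 5 mod 8 ⇒ (2/4829)^3 = -1]
  = -(4829/315)    [QR: 4829 ≡ 1 mod 4, sign kept]
  = -(104/315)    [4829 ≡ 104 mod 315]
  = (13/315)    [315 ≡ 3 mod 8 ⇒ (2/315)^3 = -1]
  = (315/13)    [QR: 13 ≡ 1 mod 4, sign kept]
  = (3/13)    [315 ≡ 3 mod 13]
  = (13/3)    [QR: 13 ≡ 1 mod 4, sign kept]
  = (1/3)    [13 ≡ 1 mod 3]
  = 1    [(1/3) = 1]

1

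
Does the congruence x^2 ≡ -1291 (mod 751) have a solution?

yes

Reduce the numerator: -1291 ≡ 211 (mod 751), so (-1291/751) = (211/751).
Both 211 ≡ 3 and 751 ≡ 3 (mod 4), so reciprocity gives (211/751) = -(751/211). Reduce: 751 ≡ 118 (mod 211). Now have -(118/211).
Factor out 2: 118 = 2·59. Since 211 ≡ 3 (mod 8), (2/211) = -1. Now have (59/211).
Both 59 ≡ 3 and 211 ≡ 3 (mod 4), so reciprocity gives (59/211) = -(211/59). Reduce: 211 ≡ 34 (mod 59). Now have -(34/59).
Factor out 2: 34 = 2·17. Since 59 ≡ 3 (mod 8), (2/59) = -1. Now have (17/59).
17 ≡ 1 (mod 4), so quadratic reciprocity gives (17/59) = (59/17). Reduce: 59 ≡ 8 (mod 17). Now have (8/17).
Factor out 2: 8 = 2^3. Since 17 ≡ 1 (mod 8), (2/17) = +1, and (2/17)^3 = +1. Now have (1/17).
(1/17) = 1. Collecting the sign factors: 1.
The Legendre symbol is 1, so x^2 ≡ -1291 (mod 751) has solution.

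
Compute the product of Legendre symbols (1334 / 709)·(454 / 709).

By multiplicativity, (1334·454 / 709) = (1334 / 709)·(454 / 709).
First factor (1334 / 709):
Reduce the numerator: 1334 ≡ 625 (mod 709), so (1334 / 709) = (625 / 709).
625 ≡ 1 (mod 4), so quadratic reciprocity gives (625 / 709) = (709 / 625). Reduce: 709 ≡ 84 (mod 625). Now have (84 / 625).
Factor out 2: 84 = 2^2·21. Since 625 ≡ 1 (mod 8), (2 / 625) = +1, and (2 / 625)^2 = +1. Now have (21 / 625).
21 ≡ 1 (mod 4), so quadratic reciprocity gives (21 / 625) = (625 / 21). Reduce: 625 ≡ 16 (mod 21). Now have (16 / 21).
Factor out 2: 16 = 2^4. Since 21 ≡ 5 (mod 8), (2 / 21) = -1, and (2 / 21)^4 = +1. Now have (1 / 21).
(1 / 21) = 1. Collecting the sign factors: 1.
Second factor (454 / 709):
Factor out 2: 454 = 2·227. Since 709 ≡ 5 (mod 8), (2 / 709) = -1. Now have -(227 / 709).
709 ≡ 1 (mod 4), so quadratic reciprocity gives (227 / 709) = (709 / 227). Reduce: 709 ≡ 28 (mod 227). Now have -(28 / 227).
Factor out 2: 28 = 2^2·7. Since 227 ≡ 3 (mod 8), (2 / 227) = -1, and (2 / 227)^2 = +1. Now have -(7 / 227).
Both 7 ≡ 3 and 227 ≡ 3 (mod 4), so reciprocity gives (7 / 227) = -(227 / 7). Reduce: 227 ≡ 3 (mod 7). Now have (3 / 7).
Both 3 ≡ 3 and 7 ≡ 3 (mod 4), so reciprocity gives (3 / 7) = -(7 / 3). Reduce: 7 ≡ 1 (mod 3). Now have -(1 / 3).
(1 / 3) = 1. Collecting the sign factors: -1.
Product: (1)·(-1) = -1.

-1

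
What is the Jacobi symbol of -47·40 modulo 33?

By multiplicativity, (-47·40/33) = (-47/33)·(40/33).
First factor (-47/33):
(-47/33)
  = (47/33)    [33 ≡ 1 mod 4 ⇒ (-1/33) = +1]
  = (14/33)    [47 ≡ 14 mod 33]
  = (7/33)    [33 ≡ 1 mod 8 ⇒ (2/33) = +1]
  = (33/7)    [QR: 33 ≡ 1 mod 4, sign kept]
  = (5/7)    [33 ≡ 5 mod 7]
  = (7/5)    [QR: 5 ≡ 1 mod 4, sign kept]
  = (2/5)    [7 ≡ 2 mod 5]
  = -(1/5)    [5 ≡ 5 mod 8 ⇒ (2/5) = -1]
  = -1    [(1/5) = 1]
Second factor (40/33):
(40/33)
  = (7/33)    [40 ≡ 7 mod 33]
  = (33/7)    [QR: 33 ≡ 1 mod 4, sign kept]
  = (5/7)    [33 ≡ 5 mod 7]
  = (7/5)    [QR: 5 ≡ 1 mod 4, sign kept]
  = (2/5)    [7 ≡ 2 mod 5]
  = -(1/5)    [5 ≡ 5 mod 8 ⇒ (2/5) = -1]
  = -1    [(1/5) = 1]
Product: (-1)·(-1) = 1.

1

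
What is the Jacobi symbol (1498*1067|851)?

By multiplicativity, (1498·1067|851) = (1498|851)·(1067|851).
First factor (1498|851):
(1498|851)
  = (647|851)    [1498 ≡ 647 mod 851]
  = -(851|647)    [QR: both ≡ 3 mod 4, sign flips]
  = -(204|647)    [851 ≡ 204 mod 647]
  = -(51|647)    [647 ≡ 7 mod 8 ⇒ (2|647)^2 = +1]
  = (647|51)    [QR: both ≡ 3 mod 4, sign flips]
  = (35|51)    [647 ≡ 35 mod 51]
  = -(51|35)    [QR: both ≡ 3 mod 4, sign flips]
  = -(16|35)    [51 ≡ 16 mod 35]
  = -(1|35)    [35 ≡ 3 mod 8 ⇒ (2|35)^4 = +1]
  = -1    [(1|35) = 1]
Second factor (1067|851):
(1067|851)
  = (216|851)    [1067 ≡ 216 mod 851]
  = -(27|851)    [851 ≡ 3 mod 8 ⇒ (2|851)^3 = -1]
  = (851|27)    [QR: both ≡ 3 mod 4, sign flips]
  = (14|27)    [851 ≡ 14 mod 27]
  = -(7|27)    [27 ≡ 3 mod 8 ⇒ (2|27) = -1]
  = (27|7)    [QR: both ≡ 3 mod 4, sign flips]
  = (6|7)    [27 ≡ 6 mod 7]
  = (3|7)    [7 ≡ 7 mod 8 ⇒ (2|7) = +1]
  = -(7|3)    [QR: both ≡ 3 mod 4, sign flips]
  = -(1|3)    [7 ≡ 1 mod 3]
  = -1    [(1|3) = 1]
Product: (-1)·(-1) = 1.

1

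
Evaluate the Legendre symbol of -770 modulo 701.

1

Reduce the numerator: -770 ≡ 632 (mod 701), so (-770/701) = (632/701).
Factor out 2: 632 = 2^3·79. Since 701 ≡ 5 (mod 8), (2/701) = -1, and (2/701)^3 = -1. Now have -(79/701).
701 ≡ 1 (mod 4), so quadratic reciprocity gives (79/701) = (701/79). Reduce: 701 ≡ 69 (mod 79). Now have -(69/79).
69 ≡ 1 (mod 4), so quadratic reciprocity gives (69/79) = (79/69). Reduce: 79 ≡ 10 (mod 69). Now have -(10/69).
Factor out 2: 10 = 2·5. Since 69 ≡ 5 (mod 8), (2/69) = -1. Now have (5/69).
5 ≡ 1 (mod 4), so quadratic reciprocity gives (5/69) = (69/5). Reduce: 69 ≡ 4 (mod 5). Now have (4/5).
Factor out 2: 4 = 2^2. Since 5 ≡ 5 (mod 8), (2/5) = -1, and (2/5)^2 = +1. Now have (1/5).
(1/5) = 1. Collecting the sign factors: 1.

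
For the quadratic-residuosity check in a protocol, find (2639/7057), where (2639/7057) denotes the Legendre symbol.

7057 ≡ 1 (mod 4), so quadratic reciprocity gives (2639/7057) = (7057/2639). Reduce: 7057 ≡ 1779 (mod 2639). Now have (1779/2639).
Both 1779 ≡ 3 and 2639 ≡ 3 (mod 4), so reciprocity gives (1779/2639) = -(2639/1779). Reduce: 2639 ≡ 860 (mod 1779). Now have -(860/1779).
Factor out 2: 860 = 2^2·215. Since 1779 ≡ 3 (mod 8), (2/1779) = -1, and (2/1779)^2 = +1. Now have -(215/1779).
Both 215 ≡ 3 and 1779 ≡ 3 (mod 4), so reciprocity gives (215/1779) = -(1779/215). Reduce: 1779 ≡ 59 (mod 215). Now have (59/215).
Both 59 ≡ 3 and 215 ≡ 3 (mod 4), so reciprocity gives (59/215) = -(215/59). Reduce: 215 ≡ 38 (mod 59). Now have -(38/59).
Factor out 2: 38 = 2·19. Since 59 ≡ 3 (mod 8), (2/59) = -1. Now have (19/59).
Both 19 ≡ 3 and 59 ≡ 3 (mod 4), so reciprocity gives (19/59) = -(59/19). Reduce: 59 ≡ 2 (mod 19). Now have -(2/19).
Factor out 2: 2 = 2. Since 19 ≡ 3 (mod 8), (2/19) = -1. Now have (1/19).
(1/19) = 1. Collecting the sign factors: 1.

1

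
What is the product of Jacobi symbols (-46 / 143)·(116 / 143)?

1

By multiplicativity, (-46·116 / 143) = (-46 / 143)·(116 / 143).
First factor (-46 / 143):
Reduce the numerator: -46 ≡ 97 (mod 143), so (-46 / 143) = (97 / 143).
97 ≡ 1 (mod 4), so quadratic reciprocity gives (97 / 143) = (143 / 97). Reduce: 143 ≡ 46 (mod 97). Now have (46 / 97).
Factor out 2: 46 = 2·23. Since 97 ≡ 1 (mod 8), (2 / 97) = +1. Now have (23 / 97).
97 ≡ 1 (mod 4), so quadratic reciprocity gives (23 / 97) = (97 / 23). Reduce: 97 ≡ 5 (mod 23). Now have (5 / 23).
5 ≡ 1 (mod 4), so quadratic reciprocity gives (5 / 23) = (23 / 5). Reduce: 23 ≡ 3 (mod 5). Now have (3 / 5).
5 ≡ 1 (mod 4), so quadratic reciprocity gives (3 / 5) = (5 / 3). Reduce: 5 ≡ 2 (mod 3). Now have (2 / 3).
Factor out 2: 2 = 2. Since 3 ≡ 3 (mod 8), (2 / 3) = -1. Now have -(1 / 3).
(1 / 3) = 1. Collecting the sign factors: -1.
Second factor (116 / 143):
Factor out 2: 116 = 2^2·29. Since 143 ≡ 7 (mod 8), (2 / 143) = +1, and (2 / 143)^2 = +1. Now have (29 / 143).
29 ≡ 1 (mod 4), so quadratic reciprocity gives (29 / 143) = (143 / 29). Reduce: 143 ≡ 27 (mod 29). Now have (27 / 29).
29 ≡ 1 (mod 4), so quadratic reciprocity gives (27 / 29) = (29 / 27). Reduce: 29 ≡ 2 (mod 27). Now have (2 / 27).
Factor out 2: 2 = 2. Since 27 ≡ 3 (mod 8), (2 / 27) = -1. Now have -(1 / 27).
(1 / 27) = 1. Collecting the sign factors: -1.
Product: (-1)·(-1) = 1.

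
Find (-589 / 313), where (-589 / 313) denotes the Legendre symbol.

-1

Reduce the numerator: -589 ≡ 37 (mod 313), so (-589 / 313) = (37 / 313).
37 ≡ 1 (mod 4), so quadratic reciprocity gives (37 / 313) = (313 / 37). Reduce: 313 ≡ 17 (mod 37). Now have (17 / 37).
17 ≡ 1 (mod 4), so quadratic reciprocity gives (17 / 37) = (37 / 17). Reduce: 37 ≡ 3 (mod 17). Now have (3 / 17).
17 ≡ 1 (mod 4), so quadratic reciprocity gives (3 / 17) = (17 / 3). Reduce: 17 ≡ 2 (mod 3). Now have (2 / 3).
Factor out 2: 2 = 2. Since 3 ≡ 3 (mod 8), (2 / 3) = -1. Now have -(1 / 3).
(1 / 3) = 1. Collecting the sign factors: -1.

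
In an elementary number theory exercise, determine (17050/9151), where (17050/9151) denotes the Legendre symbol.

1

Reduce the numerator: 17050 ≡ 7899 (mod 9151), so (17050/9151) = (7899/9151).
Both 7899 ≡ 3 and 9151 ≡ 3 (mod 4), so reciprocity gives (7899/9151) = -(9151/7899). Reduce: 9151 ≡ 1252 (mod 7899). Now have -(1252/7899).
Factor out 2: 1252 = 2^2·313. Since 7899 ≡ 3 (mod 8), (2/7899) = -1, and (2/7899)^2 = +1. Now have -(313/7899).
313 ≡ 1 (mod 4), so quadratic reciprocity gives (313/7899) = (7899/313). Reduce: 7899 ≡ 74 (mod 313). Now have -(74/313).
Factor out 2: 74 = 2·37. Since 313 ≡ 1 (mod 8), (2/313) = +1. Now have -(37/313).
37 ≡ 1 (mod 4), so quadratic reciprocity gives (37/313) = (313/37). Reduce: 313 ≡ 17 (mod 37). Now have -(17/37).
17 ≡ 1 (mod 4), so quadratic reciprocity gives (17/37) = (37/17). Reduce: 37 ≡ 3 (mod 17). Now have -(3/17).
17 ≡ 1 (mod 4), so quadratic reciprocity gives (3/17) = (17/3). Reduce: 17 ≡ 2 (mod 3). Now have -(2/3).
Factor out 2: 2 = 2. Since 3 ≡ 3 (mod 8), (2/3) = -1. Now have (1/3).
(1/3) = 1. Collecting the sign factors: 1.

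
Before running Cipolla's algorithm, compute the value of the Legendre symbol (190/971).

-1

(190/971)
  = -(95/971)    [971 ≡ 3 mod 8 ⇒ (2/971) = -1]
  = (971/95)    [QR: both ≡ 3 mod 4, sign flips]
  = (21/95)    [971 ≡ 21 mod 95]
  = (95/21)    [QR: 21 ≡ 1 mod 4, sign kept]
  = (11/21)    [95 ≡ 11 mod 21]
  = (21/11)    [QR: 21 ≡ 1 mod 4, sign kept]
  = (10/11)    [21 ≡ 10 mod 11]
  = -(5/11)    [11 ≡ 3 mod 8 ⇒ (2/11) = -1]
  = -(11/5)    [QR: 5 ≡ 1 mod 4, sign kept]
  = -(1/5)    [11 ≡ 1 mod 5]
  = -1    [(1/5) = 1]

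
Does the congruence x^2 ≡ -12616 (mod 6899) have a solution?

Pull out -1: (-12616/6899) = (-1/6899)·(12616/6899). Since 6899 ≡ 3 (mod 4), (-1/6899) = -1. Now have -(12616/6899).
Reduce the numerator: 12616 ≡ 5717 (mod 6899), so (12616/6899) = (5717/6899).
5717 ≡ 1 (mod 4), so quadratic reciprocity gives (5717/6899) = (6899/5717). Reduce: 6899 ≡ 1182 (mod 5717). Now have -(1182/5717).
Factor out 2: 1182 = 2·591. Since 5717 ≡ 5 (mod 8), (2/5717) = -1. Now have (591/5717).
5717 ≡ 1 (mod 4), so quadratic reciprocity gives (591/5717) = (5717/591). Reduce: 5717 ≡ 398 (mod 591). Now have (398/591).
Factor out 2: 398 = 2·199. Since 591 ≡ 7 (mod 8), (2/591) = +1. Now have (199/591).
Both 199 ≡ 3 and 591 ≡ 3 (mod 4), so reciprocity gives (199/591) = -(591/199). Reduce: 591 ≡ 193 (mod 199). Now have -(193/199).
193 ≡ 1 (mod 4), so quadratic reciprocity gives (193/199) = (199/193). Reduce: 199 ≡ 6 (mod 193). Now have -(6/193).
Factor out 2: 6 = 2·3. Since 193 ≡ 1 (mod 8), (2/193) = +1. Now have -(3/193).
193 ≡ 1 (mod 4), so quadratic reciprocity gives (3/193) = (193/3). Reduce: 193 ≡ 1 (mod 3). Now have -(1/3).
(1/3) = 1. Collecting the sign factors: -1.
(-12616/6899) = -1, and 6899 is prime, so -12616 is not a quadratic residue mod 6899.

no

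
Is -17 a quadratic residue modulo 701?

yes

(-17/701)
  = (17/701)    [701 ≡ 1 mod 4 ⇒ (-1/701) = +1]
  = (701/17)    [QR: 17 ≡ 1 mod 4, sign kept]
  = (4/17)    [701 ≡ 4 mod 17]
  = (1/17)    [17 ≡ 1 mod 8 ⇒ (2/17)^2 = +1]
  = 1    [(1/17) = 1]
(-17/701) = 1, and 701 is prime, so -17 is a quadratic residue mod 701.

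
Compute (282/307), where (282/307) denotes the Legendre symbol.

Factor out 2: 282 = 2·141. Since 307 ≡ 3 (mod 8), (2/307) = -1. Now have -(141/307).
141 ≡ 1 (mod 4), so quadratic reciprocity gives (141/307) = (307/141). Reduce: 307 ≡ 25 (mod 141). Now have -(25/141).
25 ≡ 1 (mod 4), so quadratic reciprocity gives (25/141) = (141/25). Reduce: 141 ≡ 16 (mod 25). Now have -(16/25).
Factor out 2: 16 = 2^4. Since 25 ≡ 1 (mod 8), (2/25) = +1, and (2/25)^4 = +1. Now have -(1/25).
(1/25) = 1. Collecting the sign factors: -1.

-1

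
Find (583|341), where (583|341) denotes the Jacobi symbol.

0

Reduce the numerator: 583 ≡ 242 (mod 341), so (583|341) = (242|341).
Factor out 2: 242 = 2·121. Since 341 ≡ 5 (mod 8), (2|341) = -1. Now have -(121|341).
121 ≡ 1 (mod 4), so quadratic reciprocity gives (121|341) = (341|121). Reduce: 341 ≡ 99 (mod 121). Now have -(99|121).
121 ≡ 1 (mod 4), so quadratic reciprocity gives (99|121) = (121|99). Reduce: 121 ≡ 22 (mod 99). Now have -(22|99).
Factor out 2: 22 = 2·11. Since 99 ≡ 3 (mod 8), (2|99) = -1. Now have (11|99).
Both 11 ≡ 3 and 99 ≡ 3 (mod 4), so reciprocity gives (11|99) = -(99|11). Reduce: 99 ≡ 0 (mod 11). Now have -(0|11).
The numerator is now 0 with denominator 11 > 1: the symbol is 0.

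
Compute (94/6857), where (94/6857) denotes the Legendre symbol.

1

(94/6857)
  = (47/6857)    [6857 ≡ 1 mod 8 ⇒ (2/6857) = +1]
  = (6857/47)    [QR: 6857 ≡ 1 mod 4, sign kept]
  = (42/47)    [6857 ≡ 42 mod 47]
  = (21/47)    [47 ≡ 7 mod 8 ⇒ (2/47) = +1]
  = (47/21)    [QR: 21 ≡ 1 mod 4, sign kept]
  = (5/21)    [47 ≡ 5 mod 21]
  = (21/5)    [QR: 5 ≡ 1 mod 4, sign kept]
  = (1/5)    [21 ≡ 1 mod 5]
  = 1    [(1/5) = 1]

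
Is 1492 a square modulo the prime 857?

yes

(1492|857)
  = (635|857)    [1492 ≡ 635 mod 857]
  = (857|635)    [QR: 857 ≡ 1 mod 4, sign kept]
  = (222|635)    [857 ≡ 222 mod 635]
  = -(111|635)    [635 ≡ 3 mod 8 ⇒ (2|635) = -1]
  = (635|111)    [QR: both ≡ 3 mod 4, sign flips]
  = (80|111)    [635 ≡ 80 mod 111]
  = (5|111)    [111 ≡ 7 mod 8 ⇒ (2|111)^4 = +1]
  = (111|5)    [QR: 5 ≡ 1 mod 4, sign kept]
  = (1|5)    [111 ≡ 1 mod 5]
  = 1    [(1|5) = 1]
(1492|857) = 1, and 857 is prime, so 1492 is a quadratic residue mod 857.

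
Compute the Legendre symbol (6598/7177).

Factor out 2: 6598 = 2·3299. Since 7177 ≡ 1 (mod 8), (2/7177) = +1. Now have (3299/7177).
7177 ≡ 1 (mod 4), so quadratic reciprocity gives (3299/7177) = (7177/3299). Reduce: 7177 ≡ 579 (mod 3299). Now have (579/3299).
Both 579 ≡ 3 and 3299 ≡ 3 (mod 4), so reciprocity gives (579/3299) = -(3299/579). Reduce: 3299 ≡ 404 (mod 579). Now have -(404/579).
Factor out 2: 404 = 2^2·101. Since 579 ≡ 3 (mod 8), (2/579) = -1, and (2/579)^2 = +1. Now have -(101/579).
101 ≡ 1 (mod 4), so quadratic reciprocity gives (101/579) = (579/101). Reduce: 579 ≡ 74 (mod 101). Now have -(74/101).
Factor out 2: 74 = 2·37. Since 101 ≡ 5 (mod 8), (2/101) = -1. Now have (37/101).
37 ≡ 1 (mod 4), so quadratic reciprocity gives (37/101) = (101/37). Reduce: 101 ≡ 27 (mod 37). Now have (27/37).
37 ≡ 1 (mod 4), so quadratic reciprocity gives (27/37) = (37/27). Reduce: 37 ≡ 10 (mod 27). Now have (10/27).
Factor out 2: 10 = 2·5. Since 27 ≡ 3 (mod 8), (2/27) = -1. Now have -(5/27).
5 ≡ 1 (mod 4), so quadratic reciprocity gives (5/27) = (27/5). Reduce: 27 ≡ 2 (mod 5). Now have -(2/5).
Factor out 2: 2 = 2. Since 5 ≡ 5 (mod 8), (2/5) = -1. Now have (1/5).
(1/5) = 1. Collecting the sign factors: 1.

1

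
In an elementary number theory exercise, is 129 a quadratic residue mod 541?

129 ≡ 1 (mod 4), so quadratic reciprocity gives (129/541) = (541/129). Reduce: 541 ≡ 25 (mod 129). Now have (25/129).
25 ≡ 1 (mod 4), so quadratic reciprocity gives (25/129) = (129/25). Reduce: 129 ≡ 4 (mod 25). Now have (4/25).
Factor out 2: 4 = 2^2. Since 25 ≡ 1 (mod 8), (2/25) = +1, and (2/25)^2 = +1. Now have (1/25).
(1/25) = 1. Collecting the sign factors: 1.
The Legendre symbol is 1, so x^2 ≡ 129 (mod 541) has solution.

yes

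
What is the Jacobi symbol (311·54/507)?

By multiplicativity, (311·54/507) = (311/507)·(54/507).
First factor (311/507):
(311/507)
  = -(507/311)    [QR: both ≡ 3 mod 4, sign flips]
  = -(196/311)    [507 ≡ 196 mod 311]
  = -(49/311)    [311 ≡ 7 mod 8 ⇒ (2/311)^2 = +1]
  = -(311/49)    [QR: 49 ≡ 1 mod 4, sign kept]
  = -(17/49)    [311 ≡ 17 mod 49]
  = -(49/17)    [QR: 17 ≡ 1 mod 4, sign kept]
  = -(15/17)    [49 ≡ 15 mod 17]
  = -(17/15)    [QR: 17 ≡ 1 mod 4, sign kept]
  = -(2/15)    [17 ≡ 2 mod 15]
  = -(1/15)    [15 ≡ 7 mod 8 ⇒ (2/15) = +1]
  = -1    [(1/15) = 1]
Second factor (54/507):
(54/507)
  = -(27/507)    [507 ≡ 3 mod 8 ⇒ (2/507) = -1]
  = (507/27)    [QR: both ≡ 3 mod 4, sign flips]
  = (21/27)    [507 ≡ 21 mod 27]
  = (27/21)    [QR: 21 ≡ 1 mod 4, sign kept]
  = (6/21)    [27 ≡ 6 mod 21]
  = -(3/21)    [21 ≡ 5 mod 8 ⇒ (2/21) = -1]
  = -(21/3)    [QR: 21 ≡ 1 mod 4, sign kept]
  = -(0/3)    [21 ≡ 0 mod 3]
  = 0    [numerator 0, gcd > 1]
Product: (-1)·(0) = 0.

0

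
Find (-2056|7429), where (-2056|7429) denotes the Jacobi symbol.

Pull out -1: (-2056|7429) = (-1|7429)·(2056|7429). Since 7429 ≡ 1 (mod 4), (-1|7429) = +1. Now have (2056|7429).
Factor out 2: 2056 = 2^3·257. Since 7429 ≡ 5 (mod 8), (2|7429) = -1, and (2|7429)^3 = -1. Now have -(257|7429).
257 ≡ 1 (mod 4), so quadratic reciprocity gives (257|7429) = (7429|257). Reduce: 7429 ≡ 233 (mod 257). Now have -(233|257).
233 ≡ 1 (mod 4), so quadratic reciprocity gives (233|257) = (257|233). Reduce: 257 ≡ 24 (mod 233). Now have -(24|233).
Factor out 2: 24 = 2^3·3. Since 233 ≡ 1 (mod 8), (2|233) = +1, and (2|233)^3 = +1. Now have -(3|233).
233 ≡ 1 (mod 4), so quadratic reciprocity gives (3|233) = (233|3). Reduce: 233 ≡ 2 (mod 3). Now have -(2|3).
Factor out 2: 2 = 2. Since 3 ≡ 3 (mod 8), (2|3) = -1. Now have (1|3).
(1|3) = 1. Collecting the sign factors: 1.

1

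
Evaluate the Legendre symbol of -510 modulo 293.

(-510/293)
  = (510/293)    [293 ≡ 1 mod 4 ⇒ (-1/293) = +1]
  = (217/293)    [510 ≡ 217 mod 293]
  = (293/217)    [QR: 217 ≡ 1 mod 4, sign kept]
  = (76/217)    [293 ≡ 76 mod 217]
  = (19/217)    [217 ≡ 1 mod 8 ⇒ (2/217)^2 = +1]
  = (217/19)    [QR: 217 ≡ 1 mod 4, sign kept]
  = (8/19)    [217 ≡ 8 mod 19]
  = -(1/19)    [19 ≡ 3 mod 8 ⇒ (2/19)^3 = -1]
  = -1    [(1/19) = 1]

-1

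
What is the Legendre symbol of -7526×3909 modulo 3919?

By multiplicativity, (-7526·3909 / 3919) = (-7526 / 3919)·(3909 / 3919).
First factor (-7526 / 3919):
Pull out -1: (-7526 / 3919) = (-1 / 3919)·(7526 / 3919). Since 3919 ≡ 3 (mod 4), (-1 / 3919) = -1. Now have -(7526 / 3919).
Reduce the numerator: 7526 ≡ 3607 (mod 3919), so (7526 / 3919) = (3607 / 3919).
Both 3607 ≡ 3 and 3919 ≡ 3 (mod 4), so reciprocity gives (3607 / 3919) = -(3919 / 3607). Reduce: 3919 ≡ 312 (mod 3607). Now have (312 / 3607).
Factor out 2: 312 = 2^3·39. Since 3607 ≡ 7 (mod 8), (2 / 3607) = +1, and (2 / 3607)^3 = +1. Now have (39 / 3607).
Both 39 ≡ 3 and 3607 ≡ 3 (mod 4), so reciprocity gives (39 / 3607) = -(3607 / 39). Reduce: 3607 ≡ 19 (mod 39). Now have -(19 / 39).
Both 19 ≡ 3 and 39 ≡ 3 (mod 4), so reciprocity gives (19 / 39) = -(39 / 19). Reduce: 39 ≡ 1 (mod 19). Now have (1 / 19).
(1 / 19) = 1. Collecting the sign factors: 1.
Second factor (3909 / 3919):
3909 ≡ 1 (mod 4), so quadratic reciprocity gives (3909 / 3919) = (3919 / 3909). Reduce: 3919 ≡ 10 (mod 3909). Now have (10 / 3909).
Factor out 2: 10 = 2·5. Since 3909 ≡ 5 (mod 8), (2 / 3909) = -1. Now have -(5 / 3909).
5 ≡ 1 (mod 4), so quadratic reciprocity gives (5 / 3909) = (3909 / 5). Reduce: 3909 ≡ 4 (mod 5). Now have -(4 / 5).
Factor out 2: 4 = 2^2. Since 5 ≡ 5 (mod 8), (2 / 5) = -1, and (2 / 5)^2 = +1. Now have -(1 / 5).
(1 / 5) = 1. Collecting the sign factors: -1.
Product: (1)·(-1) = -1.

-1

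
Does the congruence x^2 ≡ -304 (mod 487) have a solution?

(-304|487)
  = -(304|487)    [487 ≡ 3 mod 4 ⇒ (-1|487) = -1]
  = -(19|487)    [487 ≡ 7 mod 8 ⇒ (2|487)^4 = +1]
  = (487|19)    [QR: both ≡ 3 mod 4, sign flips]
  = (12|19)    [487 ≡ 12 mod 19]
  = (3|19)    [19 ≡ 3 mod 8 ⇒ (2|19)^2 = +1]
  = -(19|3)    [QR: both ≡ 3 mod 4, sign flips]
  = -(1|3)    [19 ≡ 1 mod 3]
  = -1    [(1|3) = 1]
The Legendre symbol is -1, so x^2 ≡ -304 (mod 487) has no solution.

no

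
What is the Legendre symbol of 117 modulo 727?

1

(117/727)
  = (727/117)    [QR: 117 ≡ 1 mod 4, sign kept]
  = (25/117)    [727 ≡ 25 mod 117]
  = (117/25)    [QR: 25 ≡ 1 mod 4, sign kept]
  = (17/25)    [117 ≡ 17 mod 25]
  = (25/17)    [QR: 17 ≡ 1 mod 4, sign kept]
  = (8/17)    [25 ≡ 8 mod 17]
  = (1/17)    [17 ≡ 1 mod 8 ⇒ (2/17)^3 = +1]
  = 1    [(1/17) = 1]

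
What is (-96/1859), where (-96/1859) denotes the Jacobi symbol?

(-96/1859)
  = (1763/1859)    [-96 ≡ 1763 mod 1859]
  = -(1859/1763)    [QR: both ≡ 3 mod 4, sign flips]
  = -(96/1763)    [1859 ≡ 96 mod 1763]
  = (3/1763)    [1763 ≡ 3 mod 8 ⇒ (2/1763)^5 = -1]
  = -(1763/3)    [QR: both ≡ 3 mod 4, sign flips]
  = -(2/3)    [1763 ≡ 2 mod 3]
  = (1/3)    [3 ≡ 3 mod 8 ⇒ (2/3) = -1]
  = 1    [(1/3) = 1]

1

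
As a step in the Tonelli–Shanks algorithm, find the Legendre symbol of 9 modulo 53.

1

9 ≡ 1 (mod 4), so quadratic reciprocity gives (9 / 53) = (53 / 9). Reduce: 53 ≡ 8 (mod 9). Now have (8 / 9).
Factor out 2: 8 = 2^3. Since 9 ≡ 1 (mod 8), (2 / 9) = +1, and (2 / 9)^3 = +1. Now have (1 / 9).
(1 / 9) = 1. Collecting the sign factors: 1.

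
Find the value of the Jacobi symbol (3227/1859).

1

(3227/1859)
  = (1368/1859)    [3227 ≡ 1368 mod 1859]
  = -(171/1859)    [1859 ≡ 3 mod 8 ⇒ (2/1859)^3 = -1]
  = (1859/171)    [QR: both ≡ 3 mod 4, sign flips]
  = (149/171)    [1859 ≡ 149 mod 171]
  = (171/149)    [QR: 149 ≡ 1 mod 4, sign kept]
  = (22/149)    [171 ≡ 22 mod 149]
  = -(11/149)    [149 ≡ 5 mod 8 ⇒ (2/149) = -1]
  = -(149/11)    [QR: 149 ≡ 1 mod 4, sign kept]
  = -(6/11)    [149 ≡ 6 mod 11]
  = (3/11)    [11 ≡ 3 mod 8 ⇒ (2/11) = -1]
  = -(11/3)    [QR: both ≡ 3 mod 4, sign flips]
  = -(2/3)    [11 ≡ 2 mod 3]
  = (1/3)    [3 ≡ 3 mod 8 ⇒ (2/3) = -1]
  = 1    [(1/3) = 1]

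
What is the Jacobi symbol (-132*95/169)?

By multiplicativity, (-132·95/169) = (-132/169)·(95/169).
First factor (-132/169):
Reduce the numerator: -132 ≡ 37 (mod 169), so (-132/169) = (37/169).
37 ≡ 1 (mod 4), so quadratic reciprocity gives (37/169) = (169/37). Reduce: 169 ≡ 21 (mod 37). Now have (21/37).
21 ≡ 1 (mod 4), so quadratic reciprocity gives (21/37) = (37/21). Reduce: 37 ≡ 16 (mod 21). Now have (16/21).
Factor out 2: 16 = 2^4. Since 21 ≡ 5 (mod 8), (2/21) = -1, and (2/21)^4 = +1. Now have (1/21).
(1/21) = 1. Collecting the sign factors: 1.
Second factor (95/169):
169 ≡ 1 (mod 4), so quadratic reciprocity gives (95/169) = (169/95). Reduce: 169 ≡ 74 (mod 95). Now have (74/95).
Factor out 2: 74 = 2·37. Since 95 ≡ 7 (mod 8), (2/95) = +1. Now have (37/95).
37 ≡ 1 (mod 4), so quadratic reciprocity gives (37/95) = (95/37). Reduce: 95 ≡ 21 (mod 37). Now have (21/37).
21 ≡ 1 (mod 4), so quadratic reciprocity gives (21/37) = (37/21). Reduce: 37 ≡ 16 (mod 21). Now have (16/21).
Factor out 2: 16 = 2^4. Since 21 ≡ 5 (mod 8), (2/21) = -1, and (2/21)^4 = +1. Now have (1/21).
(1/21) = 1. Collecting the sign factors: 1.
Product: (1)·(1) = 1.

1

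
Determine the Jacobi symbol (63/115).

1

Both 63 ≡ 3 and 115 ≡ 3 (mod 4), so reciprocity gives (63/115) = -(115/63). Reduce: 115 ≡ 52 (mod 63). Now have -(52/63).
Factor out 2: 52 = 2^2·13. Since 63 ≡ 7 (mod 8), (2/63) = +1, and (2/63)^2 = +1. Now have -(13/63).
13 ≡ 1 (mod 4), so quadratic reciprocity gives (13/63) = (63/13). Reduce: 63 ≡ 11 (mod 13). Now have -(11/13).
13 ≡ 1 (mod 4), so quadratic reciprocity gives (11/13) = (13/11). Reduce: 13 ≡ 2 (mod 11). Now have -(2/11).
Factor out 2: 2 = 2. Since 11 ≡ 3 (mod 8), (2/11) = -1. Now have (1/11).
(1/11) = 1. Collecting the sign factors: 1.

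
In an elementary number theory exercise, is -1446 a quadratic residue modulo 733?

(-1446/733)
  = (1446/733)    [733 ≡ 1 mod 4 ⇒ (-1/733) = +1]
  = (713/733)    [1446 ≡ 713 mod 733]
  = (733/713)    [QR: 713 ≡ 1 mod 4, sign kept]
  = (20/713)    [733 ≡ 20 mod 713]
  = (5/713)    [713 ≡ 1 mod 8 ⇒ (2/713)^2 = +1]
  = (713/5)    [QR: 5 ≡ 1 mod 4, sign kept]
  = (3/5)    [713 ≡ 3 mod 5]
  = (5/3)    [QR: 5 ≡ 1 mod 4, sign kept]
  = (2/3)    [5 ≡ 2 mod 3]
  = -(1/3)    [3 ≡ 3 mod 8 ⇒ (2/3) = -1]
  = -1    [(1/3) = 1]
(-1446/733) = -1, and 733 is prime, so -1446 is not a quadratic residue mod 733.

no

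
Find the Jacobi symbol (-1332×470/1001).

-1

By multiplicativity, (-1332·470/1001) = (-1332/1001)·(470/1001).
First factor (-1332/1001):
Reduce the numerator: -1332 ≡ 670 (mod 1001), so (-1332/1001) = (670/1001).
Factor out 2: 670 = 2·335. Since 1001 ≡ 1 (mod 8), (2/1001) = +1. Now have (335/1001).
1001 ≡ 1 (mod 4), so quadratic reciprocity gives (335/1001) = (1001/335). Reduce: 1001 ≡ 331 (mod 335). Now have (331/335).
Both 331 ≡ 3 and 335 ≡ 3 (mod 4), so reciprocity gives (331/335) = -(335/331). Reduce: 335 ≡ 4 (mod 331). Now have -(4/331).
Factor out 2: 4 = 2^2. Since 331 ≡ 3 (mod 8), (2/331) = -1, and (2/331)^2 = +1. Now have -(1/331).
(1/331) = 1. Collecting the sign factors: -1.
Second factor (470/1001):
Factor out 2: 470 = 2·235. Since 1001 ≡ 1 (mod 8), (2/1001) = +1. Now have (235/1001).
1001 ≡ 1 (mod 4), so quadratic reciprocity gives (235/1001) = (1001/235). Reduce: 1001 ≡ 61 (mod 235). Now have (61/235).
61 ≡ 1 (mod 4), so quadratic reciprocity gives (61/235) = (235/61). Reduce: 235 ≡ 52 (mod 61). Now have (52/61).
Factor out 2: 52 = 2^2·13. Since 61 ≡ 5 (mod 8), (2/61) = -1, and (2/61)^2 = +1. Now have (13/61).
13 ≡ 1 (mod 4), so quadratic reciprocity gives (13/61) = (61/13). Reduce: 61 ≡ 9 (mod 13). Now have (9/13).
9 ≡ 1 (mod 4), so quadratic reciprocity gives (9/13) = (13/9). Reduce: 13 ≡ 4 (mod 9). Now have (4/9).
Factor out 2: 4 = 2^2. Since 9 ≡ 1 (mod 8), (2/9) = +1, and (2/9)^2 = +1. Now have (1/9).
(1/9) = 1. Collecting the sign factors: 1.
Product: (-1)·(1) = -1.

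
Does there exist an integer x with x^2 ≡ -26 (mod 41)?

no

(-26|41)
  = (26|41)    [41 ≡ 1 mod 4 ⇒ (-1|41) = +1]
  = (13|41)    [41 ≡ 1 mod 8 ⇒ (2|41) = +1]
  = (41|13)    [QR: 13 ≡ 1 mod 4, sign kept]
  = (2|13)    [41 ≡ 2 mod 13]
  = -(1|13)    [13 ≡ 5 mod 8 ⇒ (2|13) = -1]
  = -1    [(1|13) = 1]
The Legendre symbol is -1, so x^2 ≡ -26 (mod 41) has no solution.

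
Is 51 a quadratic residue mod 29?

yes

Reduce the numerator: 51 ≡ 22 (mod 29), so (51/29) = (22/29).
Factor out 2: 22 = 2·11. Since 29 ≡ 5 (mod 8), (2/29) = -1. Now have -(11/29).
29 ≡ 1 (mod 4), so quadratic reciprocity gives (11/29) = (29/11). Reduce: 29 ≡ 7 (mod 11). Now have -(7/11).
Both 7 ≡ 3 and 11 ≡ 3 (mod 4), so reciprocity gives (7/11) = -(11/7). Reduce: 11 ≡ 4 (mod 7). Now have (4/7).
Factor out 2: 4 = 2^2. Since 7 ≡ 7 (mod 8), (2/7) = +1, and (2/7)^2 = +1. Now have (1/7).
(1/7) = 1. Collecting the sign factors: 1.
The Legendre symbol is 1, so x^2 ≡ 51 (mod 29) has solution.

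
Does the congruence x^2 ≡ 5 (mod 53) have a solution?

(5|53)
  = (53|5)    [QR: 5 ≡ 1 mod 4, sign kept]
  = (3|5)    [53 ≡ 3 mod 5]
  = (5|3)    [QR: 5 ≡ 1 mod 4, sign kept]
  = (2|3)    [5 ≡ 2 mod 3]
  = -(1|3)    [3 ≡ 3 mod 8 ⇒ (2|3) = -1]
  = -1    [(1|3) = 1]
(5|53) = -1, and 53 is prime, so 5 is not a quadratic residue mod 53.

no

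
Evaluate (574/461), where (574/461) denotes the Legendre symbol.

Reduce the numerator: 574 ≡ 113 (mod 461), so (574/461) = (113/461).
113 ≡ 1 (mod 4), so quadratic reciprocity gives (113/461) = (461/113). Reduce: 461 ≡ 9 (mod 113). Now have (9/113).
9 ≡ 1 (mod 4), so quadratic reciprocity gives (9/113) = (113/9). Reduce: 113 ≡ 5 (mod 9). Now have (5/9).
5 ≡ 1 (mod 4), so quadratic reciprocity gives (5/9) = (9/5). Reduce: 9 ≡ 4 (mod 5). Now have (4/5).
Factor out 2: 4 = 2^2. Since 5 ≡ 5 (mod 8), (2/5) = -1, and (2/5)^2 = +1. Now have (1/5).
(1/5) = 1. Collecting the sign factors: 1.

1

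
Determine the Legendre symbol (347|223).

(347|223)
  = (124|223)    [347 ≡ 124 mod 223]
  = (31|223)    [223 ≡ 7 mod 8 ⇒ (2|223)^2 = +1]
  = -(223|31)    [QR: both ≡ 3 mod 4, sign flips]
  = -(6|31)    [223 ≡ 6 mod 31]
  = -(3|31)    [31 ≡ 7 mod 8 ⇒ (2|31) = +1]
  = (31|3)    [QR: both ≡ 3 mod 4, sign flips]
  = (1|3)    [31 ≡ 1 mod 3]
  = 1    [(1|3) = 1]

1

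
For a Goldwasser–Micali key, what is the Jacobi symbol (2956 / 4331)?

Factor out 2: 2956 = 2^2·739. Since 4331 ≡ 3 (mod 8), (2 / 4331) = -1, and (2 / 4331)^2 = +1. Now have (739 / 4331).
Both 739 ≡ 3 and 4331 ≡ 3 (mod 4), so reciprocity gives (739 / 4331) = -(4331 / 739). Reduce: 4331 ≡ 636 (mod 739). Now have -(636 / 739).
Factor out 2: 636 = 2^2·159. Since 739 ≡ 3 (mod 8), (2 / 739) = -1, and (2 / 739)^2 = +1. Now have -(159 / 739).
Both 159 ≡ 3 and 739 ≡ 3 (mod 4), so reciprocity gives (159 / 739) = -(739 / 159). Reduce: 739 ≡ 103 (mod 159). Now have (103 / 159).
Both 103 ≡ 3 and 159 ≡ 3 (mod 4), so reciprocity gives (103 / 159) = -(159 / 103). Reduce: 159 ≡ 56 (mod 103). Now have -(56 / 103).
Factor out 2: 56 = 2^3·7. Since 103 ≡ 7 (mod 8), (2 / 103) = +1, and (2 / 103)^3 = +1. Now have -(7 / 103).
Both 7 ≡ 3 and 103 ≡ 3 (mod 4), so reciprocity gives (7 / 103) = -(103 / 7). Reduce: 103 ≡ 5 (mod 7). Now have (5 / 7).
5 ≡ 1 (mod 4), so quadratic reciprocity gives (5 / 7) = (7 / 5). Reduce: 7 ≡ 2 (mod 5). Now have (2 / 5).
Factor out 2: 2 = 2. Since 5 ≡ 5 (mod 8), (2 / 5) = -1. Now have -(1 / 5).
(1 / 5) = 1. Collecting the sign factors: -1.

-1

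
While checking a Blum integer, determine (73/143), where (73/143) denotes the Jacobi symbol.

73 ≡ 1 (mod 4), so quadratic reciprocity gives (73/143) = (143/73). Reduce: 143 ≡ 70 (mod 73). Now have (70/73).
Factor out 2: 70 = 2·35. Since 73 ≡ 1 (mod 8), (2/73) = +1. Now have (35/73).
73 ≡ 1 (mod 4), so quadratic reciprocity gives (35/73) = (73/35). Reduce: 73 ≡ 3 (mod 35). Now have (3/35).
Both 3 ≡ 3 and 35 ≡ 3 (mod 4), so reciprocity gives (3/35) = -(35/3). Reduce: 35 ≡ 2 (mod 3). Now have -(2/3).
Factor out 2: 2 = 2. Since 3 ≡ 3 (mod 8), (2/3) = -1. Now have (1/3).
(1/3) = 1. Collecting the sign factors: 1.

1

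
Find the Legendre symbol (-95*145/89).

1

By multiplicativity, (-95·145/89) = (-95/89)·(145/89).
First factor (-95/89):
Reduce the numerator: -95 ≡ 83 (mod 89), so (-95/89) = (83/89).
89 ≡ 1 (mod 4), so quadratic reciprocity gives (83/89) = (89/83). Reduce: 89 ≡ 6 (mod 83). Now have (6/83).
Factor out 2: 6 = 2·3. Since 83 ≡ 3 (mod 8), (2/83) = -1. Now have -(3/83).
Both 3 ≡ 3 and 83 ≡ 3 (mod 4), so reciprocity gives (3/83) = -(83/3). Reduce: 83 ≡ 2 (mod 3). Now have (2/3).
Factor out 2: 2 = 2. Since 3 ≡ 3 (mod 8), (2/3) = -1. Now have -(1/3).
(1/3) = 1. Collecting the sign factors: -1.
Second factor (145/89):
Reduce the numerator: 145 ≡ 56 (mod 89), so (145/89) = (56/89).
Factor out 2: 56 = 2^3·7. Since 89 ≡ 1 (mod 8), (2/89) = +1, and (2/89)^3 = +1. Now have (7/89).
89 ≡ 1 (mod 4), so quadratic reciprocity gives (7/89) = (89/7). Reduce: 89 ≡ 5 (mod 7). Now have (5/7).
5 ≡ 1 (mod 4), so quadratic reciprocity gives (5/7) = (7/5). Reduce: 7 ≡ 2 (mod 5). Now have (2/5).
Factor out 2: 2 = 2. Since 5 ≡ 5 (mod 8), (2/5) = -1. Now have -(1/5).
(1/5) = 1. Collecting the sign factors: -1.
Product: (-1)·(-1) = 1.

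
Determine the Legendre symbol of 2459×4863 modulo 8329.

1

By multiplicativity, (2459·4863/8329) = (2459/8329)·(4863/8329).
First factor (2459/8329):
8329 ≡ 1 (mod 4), so quadratic reciprocity gives (2459/8329) = (8329/2459). Reduce: 8329 ≡ 952 (mod 2459). Now have (952/2459).
Factor out 2: 952 = 2^3·119. Since 2459 ≡ 3 (mod 8), (2/2459) = -1, and (2/2459)^3 = -1. Now have -(119/2459).
Both 119 ≡ 3 and 2459 ≡ 3 (mod 4), so reciprocity gives (119/2459) = -(2459/119). Reduce: 2459 ≡ 79 (mod 119). Now have (79/119).
Both 79 ≡ 3 and 119 ≡ 3 (mod 4), so reciprocity gives (79/119) = -(119/79). Reduce: 119 ≡ 40 (mod 79). Now have -(40/79).
Factor out 2: 40 = 2^3·5. Since 79 ≡ 7 (mod 8), (2/79) = +1, and (2/79)^3 = +1. Now have -(5/79).
5 ≡ 1 (mod 4), so quadratic reciprocity gives (5/79) = (79/5). Reduce: 79 ≡ 4 (mod 5). Now have -(4/5).
Factor out 2: 4 = 2^2. Since 5 ≡ 5 (mod 8), (2/5) = -1, and (2/5)^2 = +1. Now have -(1/5).
(1/5) = 1. Collecting the sign factors: -1.
Second factor (4863/8329):
8329 ≡ 1 (mod 4), so quadratic reciprocity gives (4863/8329) = (8329/4863). Reduce: 8329 ≡ 3466 (mod 4863). Now have (3466/4863).
Factor out 2: 3466 = 2·1733. Since 4863 ≡ 7 (mod 8), (2/4863) = +1. Now have (1733/4863).
1733 ≡ 1 (mod 4), so quadratic reciprocity gives (1733/4863) = (4863/1733). Reduce: 4863 ≡ 1397 (mod 1733). Now have (1397/1733).
1397 ≡ 1 (mod 4), so quadratic reciprocity gives (1397/1733) = (1733/1397). Reduce: 1733 ≡ 336 (mod 1397). Now have (336/1397).
Factor out 2: 336 = 2^4·21. Since 1397 ≡ 5 (mod 8), (2/1397) = -1, and (2/1397)^4 = +1. Now have (21/1397).
21 ≡ 1 (mod 4), so quadratic reciprocity gives (21/1397) = (1397/21). Reduce: 1397 ≡ 11 (mod 21). Now have (11/21).
21 ≡ 1 (mod 4), so quadratic reciprocity gives (11/21) = (21/11). Reduce: 21 ≡ 10 (mod 11). Now have (10/11).
Factor out 2: 10 = 2·5. Since 11 ≡ 3 (mod 8), (2/11) = -1. Now have -(5/11).
5 ≡ 1 (mod 4), so quadratic reciprocity gives (5/11) = (11/5). Reduce: 11 ≡ 1 (mod 5). Now have -(1/5).
(1/5) = 1. Collecting the sign factors: -1.
Product: (-1)·(-1) = 1.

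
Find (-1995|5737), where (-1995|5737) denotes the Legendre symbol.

1

Pull out -1: (-1995|5737) = (-1|5737)·(1995|5737). Since 5737 ≡ 1 (mod 4), (-1|5737) = +1. Now have (1995|5737).
5737 ≡ 1 (mod 4), so quadratic reciprocity gives (1995|5737) = (5737|1995). Reduce: 5737 ≡ 1747 (mod 1995). Now have (1747|1995).
Both 1747 ≡ 3 and 1995 ≡ 3 (mod 4), so reciprocity gives (1747|1995) = -(1995|1747). Reduce: 1995 ≡ 248 (mod 1747). Now have -(248|1747).
Factor out 2: 248 = 2^3·31. Since 1747 ≡ 3 (mod 8), (2|1747) = -1, and (2|1747)^3 = -1. Now have (31|1747).
Both 31 ≡ 3 and 1747 ≡ 3 (mod 4), so reciprocity gives (31|1747) = -(1747|31). Reduce: 1747 ≡ 11 (mod 31). Now have -(11|31).
Both 11 ≡ 3 and 31 ≡ 3 (mod 4), so reciprocity gives (11|31) = -(31|11). Reduce: 31 ≡ 9 (mod 11). Now have (9|11).
9 ≡ 1 (mod 4), so quadratic reciprocity gives (9|11) = (11|9). Reduce: 11 ≡ 2 (mod 9). Now have (2|9).
Factor out 2: 2 = 2. Since 9 ≡ 1 (mod 8), (2|9) = +1. Now have (1|9).
(1|9) = 1. Collecting the sign factors: 1.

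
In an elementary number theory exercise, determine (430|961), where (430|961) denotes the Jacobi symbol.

1

Factor out 2: 430 = 2·215. Since 961 ≡ 1 (mod 8), (2|961) = +1. Now have (215|961).
961 ≡ 1 (mod 4), so quadratic reciprocity gives (215|961) = (961|215). Reduce: 961 ≡ 101 (mod 215). Now have (101|215).
101 ≡ 1 (mod 4), so quadratic reciprocity gives (101|215) = (215|101). Reduce: 215 ≡ 13 (mod 101). Now have (13|101).
13 ≡ 1 (mod 4), so quadratic reciprocity gives (13|101) = (101|13). Reduce: 101 ≡ 10 (mod 13). Now have (10|13).
Factor out 2: 10 = 2·5. Since 13 ≡ 5 (mod 8), (2|13) = -1. Now have -(5|13).
5 ≡ 1 (mod 4), so quadratic reciprocity gives (5|13) = (13|5). Reduce: 13 ≡ 3 (mod 5). Now have -(3|5).
5 ≡ 1 (mod 4), so quadratic reciprocity gives (3|5) = (5|3). Reduce: 5 ≡ 2 (mod 3). Now have -(2|3).
Factor out 2: 2 = 2. Since 3 ≡ 3 (mod 8), (2|3) = -1. Now have (1|3).
(1|3) = 1. Collecting the sign factors: 1.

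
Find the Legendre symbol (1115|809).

(1115|809)
  = (306|809)    [1115 ≡ 306 mod 809]
  = (153|809)    [809 ≡ 1 mod 8 ⇒ (2|809) = +1]
  = (809|153)    [QR: 153 ≡ 1 mod 4, sign kept]
  = (44|153)    [809 ≡ 44 mod 153]
  = (11|153)    [153 ≡ 1 mod 8 ⇒ (2|153)^2 = +1]
  = (153|11)    [QR: 153 ≡ 1 mod 4, sign kept]
  = (10|11)    [153 ≡ 10 mod 11]
  = -(5|11)    [11 ≡ 3 mod 8 ⇒ (2|11) = -1]
  = -(11|5)    [QR: 5 ≡ 1 mod 4, sign kept]
  = -(1|5)    [11 ≡ 1 mod 5]
  = -1    [(1|5) = 1]

-1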